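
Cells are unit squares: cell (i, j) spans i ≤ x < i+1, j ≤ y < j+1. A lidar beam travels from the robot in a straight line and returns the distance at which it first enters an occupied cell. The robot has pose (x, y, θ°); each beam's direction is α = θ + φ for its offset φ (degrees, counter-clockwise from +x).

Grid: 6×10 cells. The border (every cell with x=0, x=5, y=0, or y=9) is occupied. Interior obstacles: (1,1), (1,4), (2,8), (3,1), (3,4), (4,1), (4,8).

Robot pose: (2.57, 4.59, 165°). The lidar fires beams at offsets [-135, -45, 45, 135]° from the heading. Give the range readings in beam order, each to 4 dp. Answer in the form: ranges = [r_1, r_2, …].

ranges = [0.4965, 3.1400, 0.6582, 2.9907]

beam 1: φ=-135°, α=30°
  direction (0.8660, 0.5000); cell (2,4); t to first gridline: x 0.4965, y 0.8200 (then +1.1547 / +2.0000)
    (3,4) via x @ 0.4965  # hit
  → r_1 = 0.4965
beam 2: φ=-45°, α=120°
  direction (-0.5000, 0.8660); cell (2,4); t to first gridline: x 1.1400, y 0.4734 (then +2.0000 / +1.1547)
    (2,5) via y @ 0.4734
    (1,5) via x @ 1.1400
    (1,6) via y @ 1.6281
    (1,7) via y @ 2.7828
    (0,7) via x @ 3.1400  # hit
  → r_2 = 3.1400
beam 3: φ=45°, α=210°
  direction (-0.8660, -0.5000); cell (2,4); t to first gridline: x 0.6582, y 1.1800 (then +1.1547 / +2.0000)
    (1,4) via x @ 0.6582  # hit
  → r_3 = 0.6582
beam 4: φ=135°, α=300°
  direction (0.5000, -0.8660); cell (2,4); t to first gridline: x 0.8600, y 0.6813 (then +2.0000 / +1.1547)
    (2,3) via y @ 0.6813
    (3,3) via x @ 0.8600
    (3,2) via y @ 1.8360
    (4,2) via x @ 2.8600
    (4,1) via y @ 2.9907  # hit
  → r_4 = 2.9907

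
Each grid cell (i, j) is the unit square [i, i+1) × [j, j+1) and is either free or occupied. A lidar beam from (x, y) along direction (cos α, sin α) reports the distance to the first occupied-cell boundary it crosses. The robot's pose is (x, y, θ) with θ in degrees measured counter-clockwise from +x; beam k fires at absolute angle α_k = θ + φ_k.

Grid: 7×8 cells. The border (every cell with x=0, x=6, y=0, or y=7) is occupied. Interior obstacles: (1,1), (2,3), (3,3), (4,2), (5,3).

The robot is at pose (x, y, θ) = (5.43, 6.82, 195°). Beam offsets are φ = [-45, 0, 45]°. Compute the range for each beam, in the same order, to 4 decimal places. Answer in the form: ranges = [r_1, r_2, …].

beam 1: φ=-45°, α=150°
  direction (-0.8660, 0.5000); cell (5,6); t to first gridline: x 0.4965, y 0.3600 (then +1.1547 / +2.0000)
    (5,7) via y @ 0.3600  # hit
  → r_1 = 0.3600
beam 2: φ=0°, α=195°
  direction (-0.9659, -0.2588); cell (5,6); t to first gridline: x 0.4452, y 3.1682 (then +1.0353 / +3.8637)
    (4,6) via x @ 0.4452
    (3,6) via x @ 1.4804
    (2,6) via x @ 2.5157
    (2,5) via y @ 3.1682
    (1,5) via x @ 3.5510
    (0,5) via x @ 4.5863  # hit
  → r_2 = 4.5863
beam 3: φ=45°, α=240°
  direction (-0.5000, -0.8660); cell (5,6); t to first gridline: x 0.8600, y 0.9469 (then +2.0000 / +1.1547)
    (4,6) via x @ 0.8600
    (4,5) via y @ 0.9469
    (4,4) via y @ 2.1016
    (3,4) via x @ 2.8600
    (3,3) via y @ 3.2563  # hit
  → r_3 = 3.2563

ranges = [0.3600, 4.5863, 3.2563]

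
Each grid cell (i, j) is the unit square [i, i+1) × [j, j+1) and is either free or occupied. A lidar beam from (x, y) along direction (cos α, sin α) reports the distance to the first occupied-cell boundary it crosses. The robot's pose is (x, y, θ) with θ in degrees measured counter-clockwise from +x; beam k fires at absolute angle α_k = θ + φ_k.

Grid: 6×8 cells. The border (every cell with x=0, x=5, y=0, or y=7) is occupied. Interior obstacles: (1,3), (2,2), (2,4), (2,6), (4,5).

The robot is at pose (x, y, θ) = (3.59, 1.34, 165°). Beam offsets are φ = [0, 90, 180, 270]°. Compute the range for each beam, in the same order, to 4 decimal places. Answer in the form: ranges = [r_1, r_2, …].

ranges = [2.6814, 0.3520, 1.3137, 3.7891]

beam 1: φ=0°, α=165°
  cosα=-0.9659 sinα=0.2588 | (3,1) | tMaxX 0.6108 tMaxY 2.5500 | tΔX 1.0353 tΔY 3.8637
    t=0.6108 [x] (2,1)
    t=1.6461 [x] (1,1)
    t=2.5500 [y] (1,2)
    t=2.6814 [x] (0,2) — stop
  → r_1 = 2.6814
beam 2: φ=90°, α=255°
  cosα=-0.2588 sinα=-0.9659 | (3,1) | tMaxX 2.2796 tMaxY 0.3520 | tΔX 3.8637 tΔY 1.0353
    t=0.3520 [y] (3,0) — stop
  → r_2 = 0.3520
beam 3: φ=180°, α=345°
  cosα=0.9659 sinα=-0.2588 | (3,1) | tMaxX 0.4245 tMaxY 1.3137 | tΔX 1.0353 tΔY 3.8637
    t=0.4245 [x] (4,1)
    t=1.3137 [y] (4,0) — stop
  → r_3 = 1.3137
beam 4: φ=270°, α=75°
  cosα=0.2588 sinα=0.9659 | (3,1) | tMaxX 1.5841 tMaxY 0.6833 | tΔX 3.8637 tΔY 1.0353
    t=0.6833 [y] (3,2)
    t=1.5841 [x] (4,2)
    t=1.7186 [y] (4,3)
    t=2.7538 [y] (4,4)
    t=3.7891 [y] (4,5) — stop
  → r_4 = 3.7891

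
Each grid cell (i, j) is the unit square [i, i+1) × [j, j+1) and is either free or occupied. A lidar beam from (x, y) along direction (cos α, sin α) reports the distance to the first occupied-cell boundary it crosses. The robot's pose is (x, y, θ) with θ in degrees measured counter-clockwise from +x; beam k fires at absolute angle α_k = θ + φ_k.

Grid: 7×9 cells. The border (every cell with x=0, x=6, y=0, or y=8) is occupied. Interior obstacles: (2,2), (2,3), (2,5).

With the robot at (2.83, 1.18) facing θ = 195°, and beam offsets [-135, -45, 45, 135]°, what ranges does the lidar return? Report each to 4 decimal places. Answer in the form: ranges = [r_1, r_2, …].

ranges = [6.3400, 2.1131, 0.2078, 0.3600]

beam 1: φ=-135°, α=60°
  direction (0.5000, 0.8660); cell (2,1); t to first gridline: x 0.3400, y 0.9469 (then +2.0000 / +1.1547)
    (3,1) via x @ 0.3400
    (3,2) via y @ 0.9469
    (3,3) via y @ 2.1016
    (4,3) via x @ 2.3400
    (4,4) via y @ 3.2563
    (5,4) via x @ 4.3400
    (5,5) via y @ 4.4110
    (5,6) via y @ 5.5657
    (6,6) via x @ 6.3400  # hit
  → r_1 = 6.3400
beam 2: φ=-45°, α=150°
  direction (-0.8660, 0.5000); cell (2,1); t to first gridline: x 0.9584, y 1.6400 (then +1.1547 / +2.0000)
    (1,1) via x @ 0.9584
    (1,2) via y @ 1.6400
    (0,2) via x @ 2.1131  # hit
  → r_2 = 2.1131
beam 3: φ=45°, α=240°
  direction (-0.5000, -0.8660); cell (2,1); t to first gridline: x 1.6600, y 0.2078 (then +2.0000 / +1.1547)
    (2,0) via y @ 0.2078  # hit
  → r_3 = 0.2078
beam 4: φ=135°, α=330°
  direction (0.8660, -0.5000); cell (2,1); t to first gridline: x 0.1963, y 0.3600 (then +1.1547 / +2.0000)
    (3,1) via x @ 0.1963
    (3,0) via y @ 0.3600  # hit
  → r_4 = 0.3600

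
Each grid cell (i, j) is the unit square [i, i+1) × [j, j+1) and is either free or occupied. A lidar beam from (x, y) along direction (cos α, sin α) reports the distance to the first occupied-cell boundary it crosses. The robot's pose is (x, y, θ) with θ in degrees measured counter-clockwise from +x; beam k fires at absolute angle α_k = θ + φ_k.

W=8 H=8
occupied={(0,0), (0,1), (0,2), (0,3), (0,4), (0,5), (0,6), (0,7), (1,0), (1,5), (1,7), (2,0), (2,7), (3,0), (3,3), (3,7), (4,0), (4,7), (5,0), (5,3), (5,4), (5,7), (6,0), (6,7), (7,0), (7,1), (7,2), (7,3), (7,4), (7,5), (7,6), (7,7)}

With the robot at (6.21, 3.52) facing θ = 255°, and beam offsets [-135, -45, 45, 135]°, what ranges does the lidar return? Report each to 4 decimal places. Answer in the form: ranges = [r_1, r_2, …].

beam 1: φ=-135°, α=120°
  dir = (cos 120°, sin 120°) = (-0.5000, 0.8660); from cell (6,3)
  next x-line at t=0.4200, next y-line at t=0.5543; Δt_x=2.0000, Δt_y=1.1547
    x: enter (5,3) at t=0.4200 ← occupied
  → r_1 = 0.4200
beam 2: φ=-45°, α=210°
  dir = (cos 210°, sin 210°) = (-0.8660, -0.5000); from cell (6,3)
  next x-line at t=0.2425, next y-line at t=1.0400; Δt_x=1.1547, Δt_y=2.0000
    x: enter (5,3) at t=0.2425 ← occupied
  → r_2 = 0.2425
beam 3: φ=45°, α=300°
  dir = (cos 300°, sin 300°) = (0.5000, -0.8660); from cell (6,3)
  next x-line at t=1.5800, next y-line at t=0.6004; Δt_x=2.0000, Δt_y=1.1547
    y: enter (6,2) at t=0.6004
    x: enter (7,2) at t=1.5800 ← occupied
  → r_3 = 1.5800
beam 4: φ=135°, α=30°
  dir = (cos 30°, sin 30°) = (0.8660, 0.5000); from cell (6,3)
  next x-line at t=0.9122, next y-line at t=0.9600; Δt_x=1.1547, Δt_y=2.0000
    x: enter (7,3) at t=0.9122 ← occupied
  → r_4 = 0.9122

ranges = [0.4200, 0.2425, 1.5800, 0.9122]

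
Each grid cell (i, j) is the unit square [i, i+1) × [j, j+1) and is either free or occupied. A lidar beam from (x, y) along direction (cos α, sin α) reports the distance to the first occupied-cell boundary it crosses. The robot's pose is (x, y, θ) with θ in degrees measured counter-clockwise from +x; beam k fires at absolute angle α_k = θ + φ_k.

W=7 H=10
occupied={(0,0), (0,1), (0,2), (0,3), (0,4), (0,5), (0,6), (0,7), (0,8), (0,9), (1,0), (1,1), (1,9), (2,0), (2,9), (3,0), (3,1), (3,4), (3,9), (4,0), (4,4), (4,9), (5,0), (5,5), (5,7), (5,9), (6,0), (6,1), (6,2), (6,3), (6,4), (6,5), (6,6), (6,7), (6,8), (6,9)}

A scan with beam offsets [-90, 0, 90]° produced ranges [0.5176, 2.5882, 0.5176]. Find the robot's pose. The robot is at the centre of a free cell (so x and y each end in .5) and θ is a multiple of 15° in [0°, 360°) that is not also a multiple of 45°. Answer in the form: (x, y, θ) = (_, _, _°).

(x, y, θ) = (2.5, 1.5, 75°)

Candidates: 34 free-cell centres × 16 headings = 544 poses. Raycast each; keep the one whose scan matches to 4 dp.
  (5.5, 6.5, 165°): beam 2 = 4.6587 ≠ 2.5882 ✗
  (3.5, 3.5, 75°): beam 1 = 2.5882 ≠ 0.5176 ✗
  (3.5, 8.5, 255°): beam 1 = 1.9319 ≠ 0.5176 ✗
  (4.5, 5.5, 195°): beam 1 = 3.6235 ≠ 0.5176 ✗
  (5.5, 1.5, 195°): beam 1 = 2.5882 ≠ 0.5176 ✗
  …
  (2.5, 1.5, 75°): r_1=0.5176, r_2=2.5882, r_3=0.5176 — all match ✓
Unique over the lattice → pose = (2.5, 1.5, 75°).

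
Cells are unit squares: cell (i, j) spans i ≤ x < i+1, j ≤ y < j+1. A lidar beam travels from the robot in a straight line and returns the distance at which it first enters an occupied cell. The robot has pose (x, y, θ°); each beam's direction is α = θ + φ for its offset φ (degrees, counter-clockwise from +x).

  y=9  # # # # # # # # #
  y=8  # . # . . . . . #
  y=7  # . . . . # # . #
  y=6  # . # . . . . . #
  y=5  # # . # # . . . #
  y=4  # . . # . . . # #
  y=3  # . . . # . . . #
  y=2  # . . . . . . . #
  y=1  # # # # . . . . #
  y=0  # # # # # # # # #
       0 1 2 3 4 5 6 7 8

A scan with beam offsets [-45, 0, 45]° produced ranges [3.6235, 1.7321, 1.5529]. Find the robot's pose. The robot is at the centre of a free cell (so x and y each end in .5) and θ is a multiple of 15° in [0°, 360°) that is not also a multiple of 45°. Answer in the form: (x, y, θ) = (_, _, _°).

(x, y, θ) = (7.5, 2.5, 240°)

Candidates: 43 free-cell centres × 16 headings = 688 poses. Raycast each; keep the one whose scan matches to 4 dp.
  (1.5, 6.5, 300°): beam 1 = 0.5176 ≠ 3.6235 ✗
  (1.5, 7.5, 240°): beam 1 = 0.5176 ≠ 3.6235 ✗
  (5.5, 5.5, 60°): beam 1 = 2.5882 ≠ 3.6235 ✗
  …
  (7.5, 2.5, 240°): r_1=3.6235, r_2=1.7321, r_3=1.5529 — all match ✓
Unique over the lattice → pose = (7.5, 2.5, 240°).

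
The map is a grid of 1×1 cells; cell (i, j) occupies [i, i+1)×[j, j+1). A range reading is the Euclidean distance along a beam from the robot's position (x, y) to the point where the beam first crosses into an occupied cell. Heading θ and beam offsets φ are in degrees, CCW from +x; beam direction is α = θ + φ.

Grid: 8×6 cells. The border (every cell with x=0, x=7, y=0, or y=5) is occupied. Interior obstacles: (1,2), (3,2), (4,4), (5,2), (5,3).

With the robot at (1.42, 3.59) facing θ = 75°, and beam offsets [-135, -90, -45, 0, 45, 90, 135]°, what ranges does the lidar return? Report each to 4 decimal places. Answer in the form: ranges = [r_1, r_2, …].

ranges = [0.6813, 2.2796, 2.8200, 1.4597, 0.8400, 0.4348, 0.4850]

beam 1: φ=-135°, α=300°
  dir = (cos 300°, sin 300°) = (0.5000, -0.8660); from cell (1,3)
  next x-line at t=1.1600, next y-line at t=0.6813; Δt_x=2.0000, Δt_y=1.1547
    y: enter (1,2) at t=0.6813 ← occupied
  → r_1 = 0.6813
beam 2: φ=-90°, α=345°
  dir = (cos 345°, sin 345°) = (0.9659, -0.2588); from cell (1,3)
  next x-line at t=0.6005, next y-line at t=2.2796; Δt_x=1.0353, Δt_y=3.8637
    x: enter (2,3) at t=0.6005
    x: enter (3,3) at t=1.6357
    y: enter (3,2) at t=2.2796 ← occupied
  → r_2 = 2.2796
beam 3: φ=-45°, α=30°
  dir = (cos 30°, sin 30°) = (0.8660, 0.5000); from cell (1,3)
  next x-line at t=0.6697, next y-line at t=0.8200; Δt_x=1.1547, Δt_y=2.0000
    x: enter (2,3) at t=0.6697
    y: enter (2,4) at t=0.8200
    x: enter (3,4) at t=1.8244
    y: enter (3,5) at t=2.8200 ← occupied
  → r_3 = 2.8200
beam 4: φ=0°, α=75°
  dir = (cos 75°, sin 75°) = (0.2588, 0.9659); from cell (1,3)
  next x-line at t=2.2409, next y-line at t=0.4245; Δt_x=3.8637, Δt_y=1.0353
    y: enter (1,4) at t=0.4245
    y: enter (1,5) at t=1.4597 ← occupied
  → r_4 = 1.4597
beam 5: φ=45°, α=120°
  dir = (cos 120°, sin 120°) = (-0.5000, 0.8660); from cell (1,3)
  next x-line at t=0.8400, next y-line at t=0.4734; Δt_x=2.0000, Δt_y=1.1547
    y: enter (1,4) at t=0.4734
    x: enter (0,4) at t=0.8400 ← occupied
  → r_5 = 0.8400
beam 6: φ=90°, α=165°
  dir = (cos 165°, sin 165°) = (-0.9659, 0.2588); from cell (1,3)
  next x-line at t=0.4348, next y-line at t=1.5841; Δt_x=1.0353, Δt_y=3.8637
    x: enter (0,3) at t=0.4348 ← occupied
  → r_6 = 0.4348
beam 7: φ=135°, α=210°
  dir = (cos 210°, sin 210°) = (-0.8660, -0.5000); from cell (1,3)
  next x-line at t=0.4850, next y-line at t=1.1800; Δt_x=1.1547, Δt_y=2.0000
    x: enter (0,3) at t=0.4850 ← occupied
  → r_7 = 0.4850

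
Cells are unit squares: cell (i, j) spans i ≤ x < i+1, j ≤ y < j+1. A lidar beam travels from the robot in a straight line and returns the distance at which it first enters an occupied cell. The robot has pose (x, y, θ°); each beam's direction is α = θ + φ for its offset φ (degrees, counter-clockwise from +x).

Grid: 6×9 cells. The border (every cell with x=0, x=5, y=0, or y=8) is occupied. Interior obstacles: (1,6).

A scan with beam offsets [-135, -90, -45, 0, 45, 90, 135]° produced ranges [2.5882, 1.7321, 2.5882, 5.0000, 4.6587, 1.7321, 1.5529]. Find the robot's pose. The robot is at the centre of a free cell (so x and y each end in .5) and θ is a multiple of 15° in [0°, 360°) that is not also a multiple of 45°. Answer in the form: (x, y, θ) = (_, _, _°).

(x, y, θ) = (3.5, 5.5, 240°)

Enumerate (i+0.5, j+0.5, θ) over the 27 free cells and 16 admissible headings. For each, cast all 7 beams and compare to the given ranges.
  (2.5, 7.5, 120°): beam 2 = 1.0000 ≠ 1.7321 ✗
  (4.5, 7.5, 195°): beam 1 = 0.5774 ≠ 2.5882 ✗
  (3.5, 2.5, 210°): beam 1 = 5.6940 ≠ 2.5882 ✗
  …
  (3.5, 5.5, 240°): r_1=2.5882, r_2=1.7321, r_3=2.5882, r_4=5.0000, r_5=4.6587, r_6=1.7321, r_7=1.5529 — all match ✓
Only this pose fits every beam.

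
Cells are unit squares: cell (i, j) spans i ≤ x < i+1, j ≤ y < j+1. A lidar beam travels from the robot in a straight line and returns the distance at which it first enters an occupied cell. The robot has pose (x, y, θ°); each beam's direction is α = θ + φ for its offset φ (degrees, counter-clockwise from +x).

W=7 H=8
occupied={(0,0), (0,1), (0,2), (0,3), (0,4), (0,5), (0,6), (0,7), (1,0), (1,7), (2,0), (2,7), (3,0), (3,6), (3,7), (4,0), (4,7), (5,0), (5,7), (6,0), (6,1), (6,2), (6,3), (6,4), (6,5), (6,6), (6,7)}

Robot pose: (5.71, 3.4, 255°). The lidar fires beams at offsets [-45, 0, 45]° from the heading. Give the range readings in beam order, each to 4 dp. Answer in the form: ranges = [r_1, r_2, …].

beam 1: φ=-45°, α=210°
  cosα=-0.8660 sinα=-0.5000 | (5,3) | tMaxX 0.8198 tMaxY 0.8000 | tΔX 1.1547 tΔY 2.0000
    t=0.8000 [y] (5,2)
    t=0.8198 [x] (4,2)
    t=1.9745 [x] (3,2)
    t=2.8000 [y] (3,1)
    t=3.1292 [x] (2,1)
    t=4.2839 [x] (1,1)
    t=4.8000 [y] (1,0) — stop
  → r_1 = 4.8000
beam 2: φ=0°, α=255°
  cosα=-0.2588 sinα=-0.9659 | (5,3) | tMaxX 2.7432 tMaxY 0.4141 | tΔX 3.8637 tΔY 1.0353
    t=0.4141 [y] (5,2)
    t=1.4494 [y] (5,1)
    t=2.4847 [y] (5,0) — stop
  → r_2 = 2.4847
beam 3: φ=45°, α=300°
  cosα=0.5000 sinα=-0.8660 | (5,3) | tMaxX 0.5800 tMaxY 0.4619 | tΔX 2.0000 tΔY 1.1547
    t=0.4619 [y] (5,2)
    t=0.5800 [x] (6,2) — stop
  → r_3 = 0.5800

ranges = [4.8000, 2.4847, 0.5800]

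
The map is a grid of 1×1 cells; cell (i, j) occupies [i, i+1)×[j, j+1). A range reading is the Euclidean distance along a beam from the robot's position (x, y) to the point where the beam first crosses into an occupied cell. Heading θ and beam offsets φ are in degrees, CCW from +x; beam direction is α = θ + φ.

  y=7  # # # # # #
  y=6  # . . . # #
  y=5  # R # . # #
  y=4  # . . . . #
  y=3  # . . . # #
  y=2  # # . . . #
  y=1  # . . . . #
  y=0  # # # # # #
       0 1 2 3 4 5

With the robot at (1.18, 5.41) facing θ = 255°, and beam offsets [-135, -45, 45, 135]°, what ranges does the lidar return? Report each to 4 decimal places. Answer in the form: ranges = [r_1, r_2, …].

ranges = [0.3600, 0.2078, 5.0922, 0.9469]

beam 1: φ=-135°, α=120°
  d=(-0.5000,0.8660)  start (1,5)  tX=0.3600 tY=0.6813  stride 1/|dx|=2.0000 1/|dy|=1.1547
    cross x-line → (0,5), t=0.3600 (wall)
  → r_1 = 0.3600
beam 2: φ=-45°, α=210°
  d=(-0.8660,-0.5000)  start (1,5)  tX=0.2078 tY=0.8200  stride 1/|dx|=1.1547 1/|dy|=2.0000
    cross x-line → (0,5), t=0.2078 (wall)
  → r_2 = 0.2078
beam 3: φ=45°, α=300°
  d=(0.5000,-0.8660)  start (1,5)  tX=1.6400 tY=0.4734  stride 1/|dx|=2.0000 1/|dy|=1.1547
    cross y-line → (1,4), t=0.4734
    cross y-line → (1,3), t=1.6281
    cross x-line → (2,3), t=1.6400
    cross y-line → (2,2), t=2.7828
    cross x-line → (3,2), t=3.6400
    cross y-line → (3,1), t=3.9375
    cross y-line → (3,0), t=5.0922 (wall)
  → r_3 = 5.0922
beam 4: φ=135°, α=30°
  d=(0.8660,0.5000)  start (1,5)  tX=0.9469 tY=1.1800  stride 1/|dx|=1.1547 1/|dy|=2.0000
    cross x-line → (2,5), t=0.9469 (wall)
  → r_4 = 0.9469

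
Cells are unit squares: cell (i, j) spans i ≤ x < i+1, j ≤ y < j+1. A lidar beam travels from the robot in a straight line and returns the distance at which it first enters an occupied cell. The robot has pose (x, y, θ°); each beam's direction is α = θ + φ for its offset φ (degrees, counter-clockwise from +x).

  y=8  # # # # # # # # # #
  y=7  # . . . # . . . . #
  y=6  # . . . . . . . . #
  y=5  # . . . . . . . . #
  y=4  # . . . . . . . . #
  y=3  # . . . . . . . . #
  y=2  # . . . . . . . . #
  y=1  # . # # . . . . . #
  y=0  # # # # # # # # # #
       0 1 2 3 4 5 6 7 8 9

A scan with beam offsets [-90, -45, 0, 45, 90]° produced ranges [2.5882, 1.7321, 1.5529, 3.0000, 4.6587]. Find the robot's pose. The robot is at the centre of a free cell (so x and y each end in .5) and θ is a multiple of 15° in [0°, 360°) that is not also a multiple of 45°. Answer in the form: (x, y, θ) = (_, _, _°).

The pose lattice has 53·16 = 848 candidates. Test each by forward raycasting.
  (6.5, 4.5, 75°): beam 2 = 2.8868 ≠ 1.7321 ✗
  (6.5, 2.5, 285°): beam 4 = 2.8868 ≠ 3.0000 ✗
  (5.5, 5.5, 330°): beam 1 = 4.0415 ≠ 2.5882 ✗
  …
  (7.5, 3.5, 15°): r_1=2.5882, r_2=1.7321, r_3=1.5529, r_4=3.0000, r_5=4.6587 — all match ✓
Unique over the lattice → pose = (7.5, 3.5, 15°).

(x, y, θ) = (7.5, 3.5, 15°)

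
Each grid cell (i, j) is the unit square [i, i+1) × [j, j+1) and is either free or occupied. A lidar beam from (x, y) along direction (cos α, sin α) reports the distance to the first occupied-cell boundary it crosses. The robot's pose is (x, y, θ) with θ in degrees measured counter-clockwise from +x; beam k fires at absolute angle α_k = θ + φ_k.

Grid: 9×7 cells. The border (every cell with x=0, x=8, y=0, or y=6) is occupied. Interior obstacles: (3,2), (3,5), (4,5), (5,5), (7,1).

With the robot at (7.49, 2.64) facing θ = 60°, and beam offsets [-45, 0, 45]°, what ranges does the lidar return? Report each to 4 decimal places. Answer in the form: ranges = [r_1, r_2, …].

beam 1: φ=-45°, α=15°
  d=(0.9659,0.2588)  start (7,2)  tX=0.5280 tY=1.3909  stride 1/|dx|=1.0353 1/|dy|=3.8637
    cross x-line → (8,2), t=0.5280 (wall)
  → r_1 = 0.5280
beam 2: φ=0°, α=60°
  d=(0.5000,0.8660)  start (7,2)  tX=1.0200 tY=0.4157  stride 1/|dx|=2.0000 1/|dy|=1.1547
    cross y-line → (7,3), t=0.4157
    cross x-line → (8,3), t=1.0200 (wall)
  → r_2 = 1.0200
beam 3: φ=45°, α=105°
  d=(-0.2588,0.9659)  start (7,2)  tX=1.8932 tY=0.3727  stride 1/|dx|=3.8637 1/|dy|=1.0353
    cross y-line → (7,3), t=0.3727
    cross y-line → (7,4), t=1.4080
    cross x-line → (6,4), t=1.8932
    cross y-line → (6,5), t=2.4433
    cross y-line → (6,6), t=3.4785 (wall)
  → r_3 = 3.4785

ranges = [0.5280, 1.0200, 3.4785]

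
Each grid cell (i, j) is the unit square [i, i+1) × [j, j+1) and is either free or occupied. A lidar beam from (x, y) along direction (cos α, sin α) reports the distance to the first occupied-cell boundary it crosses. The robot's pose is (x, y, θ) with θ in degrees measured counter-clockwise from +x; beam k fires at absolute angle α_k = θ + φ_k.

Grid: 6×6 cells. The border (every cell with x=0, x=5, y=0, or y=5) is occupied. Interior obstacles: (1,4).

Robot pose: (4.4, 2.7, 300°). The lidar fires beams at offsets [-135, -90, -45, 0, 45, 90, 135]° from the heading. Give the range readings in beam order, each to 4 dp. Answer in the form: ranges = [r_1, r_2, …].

beam 1: φ=-135°, α=165°
  d=(-0.9659,0.2588)  start (4,2)  tX=0.4141 tY=1.1591  stride 1/|dx|=1.0353 1/|dy|=3.8637
    cross x-line → (3,2), t=0.4141
    cross y-line → (3,3), t=1.1591
    cross x-line → (2,3), t=1.4494
    cross x-line → (1,3), t=2.4847
    cross x-line → (0,3), t=3.5199 (wall)
  → r_1 = 3.5199
beam 2: φ=-90°, α=210°
  d=(-0.8660,-0.5000)  start (4,2)  tX=0.4619 tY=1.4000  stride 1/|dx|=1.1547 1/|dy|=2.0000
    cross x-line → (3,2), t=0.4619
    cross y-line → (3,1), t=1.4000
    cross x-line → (2,1), t=1.6166
    cross x-line → (1,1), t=2.7713
    cross y-line → (1,0), t=3.4000 (wall)
  → r_2 = 3.4000
beam 3: φ=-45°, α=255°
  d=(-0.2588,-0.9659)  start (4,2)  tX=1.5455 tY=0.7247  stride 1/|dx|=3.8637 1/|dy|=1.0353
    cross y-line → (4,1), t=0.7247
    cross x-line → (3,1), t=1.5455
    cross y-line → (3,0), t=1.7600 (wall)
  → r_3 = 1.7600
beam 4: φ=0°, α=300°
  d=(0.5000,-0.8660)  start (4,2)  tX=1.2000 tY=0.8083  stride 1/|dx|=2.0000 1/|dy|=1.1547
    cross y-line → (4,1), t=0.8083
    cross x-line → (5,1), t=1.2000 (wall)
  → r_4 = 1.2000
beam 5: φ=45°, α=345°
  d=(0.9659,-0.2588)  start (4,2)  tX=0.6212 tY=2.7046  stride 1/|dx|=1.0353 1/|dy|=3.8637
    cross x-line → (5,2), t=0.6212 (wall)
  → r_5 = 0.6212
beam 6: φ=90°, α=30°
  d=(0.8660,0.5000)  start (4,2)  tX=0.6928 tY=0.6000  stride 1/|dx|=1.1547 1/|dy|=2.0000
    cross y-line → (4,3), t=0.6000
    cross x-line → (5,3), t=0.6928 (wall)
  → r_6 = 0.6928
beam 7: φ=135°, α=75°
  d=(0.2588,0.9659)  start (4,2)  tX=2.3182 tY=0.3106  stride 1/|dx|=3.8637 1/|dy|=1.0353
    cross y-line → (4,3), t=0.3106
    cross y-line → (4,4), t=1.3459
    cross x-line → (5,4), t=2.3182 (wall)
  → r_7 = 2.3182

ranges = [3.5199, 3.4000, 1.7600, 1.2000, 0.6212, 0.6928, 2.3182]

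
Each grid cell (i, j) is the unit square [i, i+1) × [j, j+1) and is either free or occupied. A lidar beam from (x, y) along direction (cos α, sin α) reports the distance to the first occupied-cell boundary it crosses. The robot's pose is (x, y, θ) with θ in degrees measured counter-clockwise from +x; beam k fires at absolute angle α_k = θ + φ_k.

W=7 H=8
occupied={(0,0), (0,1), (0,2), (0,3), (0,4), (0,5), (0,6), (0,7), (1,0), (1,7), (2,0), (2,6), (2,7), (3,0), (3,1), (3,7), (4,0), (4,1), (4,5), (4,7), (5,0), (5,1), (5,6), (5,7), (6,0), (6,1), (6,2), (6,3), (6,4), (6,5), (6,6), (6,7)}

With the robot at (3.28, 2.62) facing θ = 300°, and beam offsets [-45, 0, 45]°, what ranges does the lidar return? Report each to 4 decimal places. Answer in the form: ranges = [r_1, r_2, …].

ranges = [0.6419, 0.7159, 2.3955]

beam 1: φ=-45°, α=255°
  cosα=-0.2588 sinα=-0.9659 | (3,2) | tMaxX 1.0818 tMaxY 0.6419 | tΔX 3.8637 tΔY 1.0353
    t=0.6419 [y] (3,1) — stop
  → r_1 = 0.6419
beam 2: φ=0°, α=300°
  cosα=0.5000 sinα=-0.8660 | (3,2) | tMaxX 1.4400 tMaxY 0.7159 | tΔX 2.0000 tΔY 1.1547
    t=0.7159 [y] (3,1) — stop
  → r_2 = 0.7159
beam 3: φ=45°, α=345°
  cosα=0.9659 sinα=-0.2588 | (3,2) | tMaxX 0.7454 tMaxY 2.3955 | tΔX 1.0353 tΔY 3.8637
    t=0.7454 [x] (4,2)
    t=1.7807 [x] (5,2)
    t=2.3955 [y] (5,1) — stop
  → r_3 = 2.3955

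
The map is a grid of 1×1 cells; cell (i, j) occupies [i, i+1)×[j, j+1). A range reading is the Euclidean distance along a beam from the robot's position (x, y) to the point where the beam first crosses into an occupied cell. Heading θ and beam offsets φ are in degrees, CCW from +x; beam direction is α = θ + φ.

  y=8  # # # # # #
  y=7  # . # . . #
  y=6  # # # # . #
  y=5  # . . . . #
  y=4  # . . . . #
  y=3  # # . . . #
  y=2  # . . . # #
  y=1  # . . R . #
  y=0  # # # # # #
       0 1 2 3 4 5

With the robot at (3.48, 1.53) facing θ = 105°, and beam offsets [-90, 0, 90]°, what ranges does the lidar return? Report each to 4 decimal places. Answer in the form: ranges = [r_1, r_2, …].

beam 1: φ=-90°, α=15°
  d=(0.9659,0.2588)  start (3,1)  tX=0.5383 tY=1.8159  stride 1/|dx|=1.0353 1/|dy|=3.8637
    cross x-line → (4,1), t=0.5383
    cross x-line → (5,1), t=1.5736 (wall)
  → r_1 = 1.5736
beam 2: φ=0°, α=105°
  d=(-0.2588,0.9659)  start (3,1)  tX=1.8546 tY=0.4866  stride 1/|dx|=3.8637 1/|dy|=1.0353
    cross y-line → (3,2), t=0.4866
    cross y-line → (3,3), t=1.5219
    cross x-line → (2,3), t=1.8546
    cross y-line → (2,4), t=2.5571
    cross y-line → (2,5), t=3.5924
    cross y-line → (2,6), t=4.6277 (wall)
  → r_2 = 4.6277
beam 3: φ=90°, α=195°
  d=(-0.9659,-0.2588)  start (3,1)  tX=0.4969 tY=2.0478  stride 1/|dx|=1.0353 1/|dy|=3.8637
    cross x-line → (2,1), t=0.4969
    cross x-line → (1,1), t=1.5322
    cross y-line → (1,0), t=2.0478 (wall)
  → r_3 = 2.0478

ranges = [1.5736, 4.6277, 2.0478]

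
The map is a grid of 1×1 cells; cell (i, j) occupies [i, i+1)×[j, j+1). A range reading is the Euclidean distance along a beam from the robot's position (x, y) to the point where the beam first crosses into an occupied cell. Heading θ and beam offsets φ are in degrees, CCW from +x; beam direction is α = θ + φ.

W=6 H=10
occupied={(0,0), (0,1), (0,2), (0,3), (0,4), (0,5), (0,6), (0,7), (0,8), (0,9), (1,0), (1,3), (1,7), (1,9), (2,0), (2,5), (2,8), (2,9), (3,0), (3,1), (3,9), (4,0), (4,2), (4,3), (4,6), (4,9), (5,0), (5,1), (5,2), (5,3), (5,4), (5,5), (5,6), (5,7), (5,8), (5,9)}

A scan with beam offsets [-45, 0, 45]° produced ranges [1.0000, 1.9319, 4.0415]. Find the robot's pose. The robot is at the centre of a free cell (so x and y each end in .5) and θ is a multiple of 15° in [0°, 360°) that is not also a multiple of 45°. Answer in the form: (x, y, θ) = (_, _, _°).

Candidates: 24 free-cell centres × 16 headings = 384 poses. Raycast each; keep the one whose scan matches to 4 dp.
  (3.5, 2.5, 240°): beam 1 = 2.5882 ≠ 1.0000 ✗
  (1.5, 1.5, 60°): beam 1 = 1.5529 ≠ 1.0000 ✗
  (1.5, 5.5, 240°): beam 1 = 0.5176 ≠ 1.0000 ✗
  …
  (3.5, 4.5, 195°): r_1=1.0000, r_2=1.9319, r_3=4.0415 — all match ✓
Only this pose fits every beam.

(x, y, θ) = (3.5, 4.5, 195°)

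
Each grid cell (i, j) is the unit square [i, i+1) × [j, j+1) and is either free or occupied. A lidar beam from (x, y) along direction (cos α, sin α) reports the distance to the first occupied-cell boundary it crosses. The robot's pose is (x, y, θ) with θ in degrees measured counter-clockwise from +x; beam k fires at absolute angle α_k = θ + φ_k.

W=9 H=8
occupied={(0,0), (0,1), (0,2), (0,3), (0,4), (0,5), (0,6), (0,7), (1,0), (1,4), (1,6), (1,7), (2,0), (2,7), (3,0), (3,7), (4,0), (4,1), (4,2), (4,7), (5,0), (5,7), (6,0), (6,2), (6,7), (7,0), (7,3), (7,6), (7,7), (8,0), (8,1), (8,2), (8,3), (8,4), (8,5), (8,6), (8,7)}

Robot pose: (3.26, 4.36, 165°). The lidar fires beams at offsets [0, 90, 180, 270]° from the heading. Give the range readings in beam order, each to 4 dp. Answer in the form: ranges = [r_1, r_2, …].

ranges = [1.3044, 3.4785, 3.8719, 2.7331]

beam 1: φ=0°, α=165°
  d=(-0.9659,0.2588)  start (3,4)  tX=0.2692 tY=2.4728  stride 1/|dx|=1.0353 1/|dy|=3.8637
    cross x-line → (2,4), t=0.2692
    cross x-line → (1,4), t=1.3044 (wall)
  → r_1 = 1.3044
beam 2: φ=90°, α=255°
  d=(-0.2588,-0.9659)  start (3,4)  tX=1.0046 tY=0.3727  stride 1/|dx|=3.8637 1/|dy|=1.0353
    cross y-line → (3,3), t=0.3727
    cross x-line → (2,3), t=1.0046
    cross y-line → (2,2), t=1.4080
    cross y-line → (2,1), t=2.4433
    cross y-line → (2,0), t=3.4785 (wall)
  → r_2 = 3.4785
beam 3: φ=180°, α=345°
  d=(0.9659,-0.2588)  start (3,4)  tX=0.7661 tY=1.3909  stride 1/|dx|=1.0353 1/|dy|=3.8637
    cross x-line → (4,4), t=0.7661
    cross y-line → (4,3), t=1.3909
    cross x-line → (5,3), t=1.8014
    cross x-line → (6,3), t=2.8367
    cross x-line → (7,3), t=3.8719 (wall)
  → r_3 = 3.8719
beam 4: φ=270°, α=75°
  d=(0.2588,0.9659)  start (3,4)  tX=2.8591 tY=0.6626  stride 1/|dx|=3.8637 1/|dy|=1.0353
    cross y-line → (3,5), t=0.6626
    cross y-line → (3,6), t=1.6979
    cross y-line → (3,7), t=2.7331 (wall)
  → r_4 = 2.7331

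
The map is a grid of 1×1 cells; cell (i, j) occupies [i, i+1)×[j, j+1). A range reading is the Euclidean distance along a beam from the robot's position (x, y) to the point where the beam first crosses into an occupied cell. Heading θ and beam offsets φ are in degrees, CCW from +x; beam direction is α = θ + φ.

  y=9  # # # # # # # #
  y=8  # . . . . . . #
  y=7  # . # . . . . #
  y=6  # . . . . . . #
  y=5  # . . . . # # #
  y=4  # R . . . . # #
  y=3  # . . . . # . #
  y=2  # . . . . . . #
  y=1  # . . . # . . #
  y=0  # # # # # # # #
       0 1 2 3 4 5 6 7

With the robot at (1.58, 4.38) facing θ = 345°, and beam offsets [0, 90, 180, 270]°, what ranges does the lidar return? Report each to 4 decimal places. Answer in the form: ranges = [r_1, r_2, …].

ranges = [3.5406, 2.7124, 0.6005, 2.2409]

beam 1: φ=0°, α=345°
  d=(0.9659,-0.2588)  start (1,4)  tX=0.4348 tY=1.4682  stride 1/|dx|=1.0353 1/|dy|=3.8637
    cross x-line → (2,4), t=0.4348
    cross y-line → (2,3), t=1.4682
    cross x-line → (3,3), t=1.4701
    cross x-line → (4,3), t=2.5054
    cross x-line → (5,3), t=3.5406 (wall)
  → r_1 = 3.5406
beam 2: φ=90°, α=75°
  d=(0.2588,0.9659)  start (1,4)  tX=1.6228 tY=0.6419  stride 1/|dx|=3.8637 1/|dy|=1.0353
    cross y-line → (1,5), t=0.6419
    cross x-line → (2,5), t=1.6228
    cross y-line → (2,6), t=1.6771
    cross y-line → (2,7), t=2.7124 (wall)
  → r_2 = 2.7124
beam 3: φ=180°, α=165°
  d=(-0.9659,0.2588)  start (1,4)  tX=0.6005 tY=2.3955  stride 1/|dx|=1.0353 1/|dy|=3.8637
    cross x-line → (0,4), t=0.6005 (wall)
  → r_3 = 0.6005
beam 4: φ=270°, α=255°
  d=(-0.2588,-0.9659)  start (1,4)  tX=2.2409 tY=0.3934  stride 1/|dx|=3.8637 1/|dy|=1.0353
    cross y-line → (1,3), t=0.3934
    cross y-line → (1,2), t=1.4287
    cross x-line → (0,2), t=2.2409 (wall)
  → r_4 = 2.2409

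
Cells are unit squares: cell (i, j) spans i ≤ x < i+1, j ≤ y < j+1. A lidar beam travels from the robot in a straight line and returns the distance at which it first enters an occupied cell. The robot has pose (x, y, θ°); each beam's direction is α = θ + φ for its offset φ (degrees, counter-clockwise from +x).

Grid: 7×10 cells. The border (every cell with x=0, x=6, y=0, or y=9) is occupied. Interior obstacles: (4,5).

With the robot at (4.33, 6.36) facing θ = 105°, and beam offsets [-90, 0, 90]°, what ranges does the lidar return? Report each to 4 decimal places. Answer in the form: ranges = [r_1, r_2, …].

ranges = [1.7289, 2.7331, 3.4475]

beam 1: φ=-90°, α=15°
  dir = (cos 15°, sin 15°) = (0.9659, 0.2588); from cell (4,6)
  next x-line at t=0.6936, next y-line at t=2.4728; Δt_x=1.0353, Δt_y=3.8637
    x: enter (5,6) at t=0.6936
    x: enter (6,6) at t=1.7289 ← occupied
  → r_1 = 1.7289
beam 2: φ=0°, α=105°
  dir = (cos 105°, sin 105°) = (-0.2588, 0.9659); from cell (4,6)
  next x-line at t=1.2750, next y-line at t=0.6626; Δt_x=3.8637, Δt_y=1.0353
    y: enter (4,7) at t=0.6626
    x: enter (3,7) at t=1.2750
    y: enter (3,8) at t=1.6979
    y: enter (3,9) at t=2.7331 ← occupied
  → r_2 = 2.7331
beam 3: φ=90°, α=195°
  dir = (cos 195°, sin 195°) = (-0.9659, -0.2588); from cell (4,6)
  next x-line at t=0.3416, next y-line at t=1.3909; Δt_x=1.0353, Δt_y=3.8637
    x: enter (3,6) at t=0.3416
    x: enter (2,6) at t=1.3769
    y: enter (2,5) at t=1.3909
    x: enter (1,5) at t=2.4122
    x: enter (0,5) at t=3.4475 ← occupied
  → r_3 = 3.4475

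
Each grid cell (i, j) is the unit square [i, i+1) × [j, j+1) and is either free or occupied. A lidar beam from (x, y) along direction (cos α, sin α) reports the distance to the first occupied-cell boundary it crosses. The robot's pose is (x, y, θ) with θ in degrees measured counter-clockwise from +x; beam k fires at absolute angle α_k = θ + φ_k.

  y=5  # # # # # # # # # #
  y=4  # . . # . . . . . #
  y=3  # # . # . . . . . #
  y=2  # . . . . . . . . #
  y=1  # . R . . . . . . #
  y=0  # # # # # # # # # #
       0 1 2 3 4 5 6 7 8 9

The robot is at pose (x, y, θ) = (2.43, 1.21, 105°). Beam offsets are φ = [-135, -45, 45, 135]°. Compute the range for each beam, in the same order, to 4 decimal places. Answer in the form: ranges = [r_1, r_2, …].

ranges = [0.4200, 2.0669, 1.6512, 0.2425]

beam 1: φ=-135°, α=330°
  d=(0.8660,-0.5000)  start (2,1)  tX=0.6582 tY=0.4200  stride 1/|dx|=1.1547 1/|dy|=2.0000
    cross y-line → (2,0), t=0.4200 (wall)
  → r_1 = 0.4200
beam 2: φ=-45°, α=60°
  d=(0.5000,0.8660)  start (2,1)  tX=1.1400 tY=0.9122  stride 1/|dx|=2.0000 1/|dy|=1.1547
    cross y-line → (2,2), t=0.9122
    cross x-line → (3,2), t=1.1400
    cross y-line → (3,3), t=2.0669 (wall)
  → r_2 = 2.0669
beam 3: φ=45°, α=150°
  d=(-0.8660,0.5000)  start (2,1)  tX=0.4965 tY=1.5800  stride 1/|dx|=1.1547 1/|dy|=2.0000
    cross x-line → (1,1), t=0.4965
    cross y-line → (1,2), t=1.5800
    cross x-line → (0,2), t=1.6512 (wall)
  → r_3 = 1.6512
beam 4: φ=135°, α=240°
  d=(-0.5000,-0.8660)  start (2,1)  tX=0.8600 tY=0.2425  stride 1/|dx|=2.0000 1/|dy|=1.1547
    cross y-line → (2,0), t=0.2425 (wall)
  → r_4 = 0.2425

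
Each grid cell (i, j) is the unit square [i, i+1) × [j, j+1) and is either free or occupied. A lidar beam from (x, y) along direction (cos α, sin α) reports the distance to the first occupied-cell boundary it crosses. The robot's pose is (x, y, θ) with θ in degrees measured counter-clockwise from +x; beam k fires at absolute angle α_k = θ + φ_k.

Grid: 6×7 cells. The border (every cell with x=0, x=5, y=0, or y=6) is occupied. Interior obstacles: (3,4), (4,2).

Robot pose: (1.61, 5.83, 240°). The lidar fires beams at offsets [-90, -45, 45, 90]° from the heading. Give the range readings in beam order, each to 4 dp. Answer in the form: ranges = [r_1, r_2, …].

beam 1: φ=-90°, α=150°
  cosα=-0.8660 sinα=0.5000 | (1,5) | tMaxX 0.7044 tMaxY 0.3400 | tΔX 1.1547 tΔY 2.0000
    t=0.3400 [y] (1,6) — stop
  → r_1 = 0.3400
beam 2: φ=-45°, α=195°
  cosα=-0.9659 sinα=-0.2588 | (1,5) | tMaxX 0.6315 tMaxY 3.2069 | tΔX 1.0353 tΔY 3.8637
    t=0.6315 [x] (0,5) — stop
  → r_2 = 0.6315
beam 3: φ=45°, α=285°
  cosα=0.2588 sinα=-0.9659 | (1,5) | tMaxX 1.5068 tMaxY 0.8593 | tΔX 3.8637 tΔY 1.0353
    t=0.8593 [y] (1,4)
    t=1.5068 [x] (2,4)
    t=1.8946 [y] (2,3)
    t=2.9298 [y] (2,2)
    t=3.9651 [y] (2,1)
    t=5.0004 [y] (2,0) — stop
  → r_3 = 5.0004
beam 4: φ=90°, α=330°
  cosα=0.8660 sinα=-0.5000 | (1,5) | tMaxX 0.4503 tMaxY 1.6600 | tΔX 1.1547 tΔY 2.0000
    t=0.4503 [x] (2,5)
    t=1.6050 [x] (3,5)
    t=1.6600 [y] (3,4) — stop
  → r_4 = 1.6600

ranges = [0.3400, 0.6315, 5.0004, 1.6600]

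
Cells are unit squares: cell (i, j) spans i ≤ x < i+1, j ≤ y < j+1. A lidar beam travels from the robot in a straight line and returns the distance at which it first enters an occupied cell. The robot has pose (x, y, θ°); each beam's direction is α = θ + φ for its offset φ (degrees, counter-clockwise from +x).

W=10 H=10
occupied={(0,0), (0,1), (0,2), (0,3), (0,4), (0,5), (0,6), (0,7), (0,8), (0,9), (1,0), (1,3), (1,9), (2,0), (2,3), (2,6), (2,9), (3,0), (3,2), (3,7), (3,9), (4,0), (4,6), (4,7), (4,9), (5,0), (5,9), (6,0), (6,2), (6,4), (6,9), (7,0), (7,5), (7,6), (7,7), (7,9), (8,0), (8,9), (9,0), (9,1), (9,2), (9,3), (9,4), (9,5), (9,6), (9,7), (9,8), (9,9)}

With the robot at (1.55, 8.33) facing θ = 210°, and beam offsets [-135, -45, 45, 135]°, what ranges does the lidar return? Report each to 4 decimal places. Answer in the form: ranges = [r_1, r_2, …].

ranges = [0.6936, 0.5694, 2.1250, 1.5012]

beam 1: φ=-135°, α=75°
  cosα=0.2588 sinα=0.9659 | (1,8) | tMaxX 1.7387 tMaxY 0.6936 | tΔX 3.8637 tΔY 1.0353
    t=0.6936 [y] (1,9) — stop
  → r_1 = 0.6936
beam 2: φ=-45°, α=165°
  cosα=-0.9659 sinα=0.2588 | (1,8) | tMaxX 0.5694 tMaxY 2.5887 | tΔX 1.0353 tΔY 3.8637
    t=0.5694 [x] (0,8) — stop
  → r_2 = 0.5694
beam 3: φ=45°, α=255°
  cosα=-0.2588 sinα=-0.9659 | (1,8) | tMaxX 2.1250 tMaxY 0.3416 | tΔX 3.8637 tΔY 1.0353
    t=0.3416 [y] (1,7)
    t=1.3769 [y] (1,6)
    t=2.1250 [x] (0,6) — stop
  → r_3 = 2.1250
beam 4: φ=135°, α=345°
  cosα=0.9659 sinα=-0.2588 | (1,8) | tMaxX 0.4659 tMaxY 1.2750 | tΔX 1.0353 tΔY 3.8637
    t=0.4659 [x] (2,8)
    t=1.2750 [y] (2,7)
    t=1.5012 [x] (3,7) — stop
  → r_4 = 1.5012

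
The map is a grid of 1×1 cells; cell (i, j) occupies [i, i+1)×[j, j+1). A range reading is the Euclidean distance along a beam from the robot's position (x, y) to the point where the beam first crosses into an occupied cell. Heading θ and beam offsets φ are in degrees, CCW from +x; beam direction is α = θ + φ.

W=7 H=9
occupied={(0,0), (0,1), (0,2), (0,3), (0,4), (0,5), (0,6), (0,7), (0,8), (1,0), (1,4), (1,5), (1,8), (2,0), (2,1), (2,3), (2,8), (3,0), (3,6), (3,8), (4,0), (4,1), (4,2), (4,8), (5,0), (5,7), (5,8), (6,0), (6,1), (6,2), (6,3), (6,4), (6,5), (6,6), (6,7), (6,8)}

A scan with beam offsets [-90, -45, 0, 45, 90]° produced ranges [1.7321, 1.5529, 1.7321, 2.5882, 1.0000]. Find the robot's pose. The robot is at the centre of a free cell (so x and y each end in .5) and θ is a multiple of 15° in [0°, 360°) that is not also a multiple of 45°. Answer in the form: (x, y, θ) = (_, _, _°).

(x, y, θ) = (4.5, 5.5, 60°)

Enumerate (i+0.5, j+0.5, θ) over the 27 free cells and 16 admissible headings. For each, cast all 5 beams and compare to the given ranges.
  (2.5, 2.5, 255°): beam 1 = 1.5529 ≠ 1.7321 ✗
  (3.5, 4.5, 300°): beam 1 = 1.0000 ≠ 1.7321 ✗
  (4.5, 3.5, 255°): beam 1 = 1.5529 ≠ 1.7321 ✗
  (3.5, 1.5, 210°): beam 2 = 0.5176 ≠ 1.5529 ✗
  (5.5, 6.5, 255°): beam 1 = 1.5529 ≠ 1.7321 ✗
  …
  (4.5, 5.5, 60°): r_1=1.7321, r_2=1.5529, r_3=1.7321, r_4=2.5882, r_5=1.0000 — all match ✓
No second candidate reproduces the full scan.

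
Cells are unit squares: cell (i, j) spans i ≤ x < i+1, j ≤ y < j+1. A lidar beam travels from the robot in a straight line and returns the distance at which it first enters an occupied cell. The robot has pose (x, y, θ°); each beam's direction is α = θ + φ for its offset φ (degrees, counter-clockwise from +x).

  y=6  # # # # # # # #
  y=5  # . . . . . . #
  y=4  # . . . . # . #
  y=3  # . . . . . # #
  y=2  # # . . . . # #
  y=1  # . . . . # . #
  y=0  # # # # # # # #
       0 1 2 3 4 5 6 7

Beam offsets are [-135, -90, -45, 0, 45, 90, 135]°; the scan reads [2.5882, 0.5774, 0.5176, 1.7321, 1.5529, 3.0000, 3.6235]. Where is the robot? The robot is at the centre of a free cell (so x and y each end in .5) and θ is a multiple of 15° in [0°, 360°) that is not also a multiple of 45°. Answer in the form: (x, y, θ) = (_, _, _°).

Candidates: 25 free-cell centres × 16 headings = 400 poses. Raycast each; keep the one whose scan matches to 4 dp.
  (2.5, 5.5, 285°): beam 1 = 1.0000 ≠ 2.5882 ✗
  (2.5, 3.5, 30°): beam 2 = 2.8868 ≠ 0.5774 ✗
  (3.5, 1.5, 105°): beam 1 = 1.0000 ≠ 2.5882 ✗
  …
  (4.5, 4.5, 60°): r_1=2.5882, r_2=0.5774, r_3=0.5176, r_4=1.7321, r_5=1.5529, r_6=3.0000, r_7=3.6235 — all match ✓
Unique over the lattice → pose = (4.5, 4.5, 60°).

(x, y, θ) = (4.5, 4.5, 60°)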